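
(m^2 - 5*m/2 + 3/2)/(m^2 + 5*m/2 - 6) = (m - 1)/(m + 4)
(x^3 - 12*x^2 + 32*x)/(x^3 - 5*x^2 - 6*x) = (-x^2 + 12*x - 32)/(-x^2 + 5*x + 6)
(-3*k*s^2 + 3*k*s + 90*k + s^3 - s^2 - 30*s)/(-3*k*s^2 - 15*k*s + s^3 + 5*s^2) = (s - 6)/s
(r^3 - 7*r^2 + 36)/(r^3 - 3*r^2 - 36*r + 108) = (r + 2)/(r + 6)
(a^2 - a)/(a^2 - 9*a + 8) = a/(a - 8)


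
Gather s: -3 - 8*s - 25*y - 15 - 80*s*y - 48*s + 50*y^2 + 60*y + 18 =s*(-80*y - 56) + 50*y^2 + 35*y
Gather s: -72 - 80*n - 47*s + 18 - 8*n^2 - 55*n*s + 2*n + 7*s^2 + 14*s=-8*n^2 - 78*n + 7*s^2 + s*(-55*n - 33) - 54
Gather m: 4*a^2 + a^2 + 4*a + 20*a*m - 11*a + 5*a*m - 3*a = 5*a^2 + 25*a*m - 10*a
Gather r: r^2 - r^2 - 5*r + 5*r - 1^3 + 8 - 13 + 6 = 0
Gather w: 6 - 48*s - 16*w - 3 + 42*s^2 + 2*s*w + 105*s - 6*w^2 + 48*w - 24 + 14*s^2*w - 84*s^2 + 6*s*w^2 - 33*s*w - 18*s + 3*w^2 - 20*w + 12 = -42*s^2 + 39*s + w^2*(6*s - 3) + w*(14*s^2 - 31*s + 12) - 9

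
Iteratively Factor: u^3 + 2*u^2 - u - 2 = (u + 1)*(u^2 + u - 2) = (u - 1)*(u + 1)*(u + 2)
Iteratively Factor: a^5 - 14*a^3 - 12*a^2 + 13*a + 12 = (a + 3)*(a^4 - 3*a^3 - 5*a^2 + 3*a + 4) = (a - 4)*(a + 3)*(a^3 + a^2 - a - 1) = (a - 4)*(a + 1)*(a + 3)*(a^2 - 1) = (a - 4)*(a + 1)^2*(a + 3)*(a - 1)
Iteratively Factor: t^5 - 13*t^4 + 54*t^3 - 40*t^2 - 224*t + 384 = (t - 4)*(t^4 - 9*t^3 + 18*t^2 + 32*t - 96) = (t - 4)*(t - 3)*(t^3 - 6*t^2 + 32) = (t - 4)*(t - 3)*(t + 2)*(t^2 - 8*t + 16) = (t - 4)^2*(t - 3)*(t + 2)*(t - 4)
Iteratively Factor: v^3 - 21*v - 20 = (v + 1)*(v^2 - v - 20) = (v - 5)*(v + 1)*(v + 4)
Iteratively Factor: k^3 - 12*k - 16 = (k + 2)*(k^2 - 2*k - 8) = (k + 2)^2*(k - 4)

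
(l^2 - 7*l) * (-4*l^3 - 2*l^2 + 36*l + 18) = -4*l^5 + 26*l^4 + 50*l^3 - 234*l^2 - 126*l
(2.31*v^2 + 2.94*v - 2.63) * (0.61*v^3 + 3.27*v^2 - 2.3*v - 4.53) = 1.4091*v^5 + 9.3471*v^4 + 2.6965*v^3 - 25.8264*v^2 - 7.2692*v + 11.9139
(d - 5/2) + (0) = d - 5/2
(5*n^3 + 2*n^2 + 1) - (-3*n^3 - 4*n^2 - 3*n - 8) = 8*n^3 + 6*n^2 + 3*n + 9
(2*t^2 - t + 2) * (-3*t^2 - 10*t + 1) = -6*t^4 - 17*t^3 + 6*t^2 - 21*t + 2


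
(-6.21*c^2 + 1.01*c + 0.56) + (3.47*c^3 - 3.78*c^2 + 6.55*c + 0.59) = 3.47*c^3 - 9.99*c^2 + 7.56*c + 1.15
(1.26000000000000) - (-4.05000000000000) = 5.31000000000000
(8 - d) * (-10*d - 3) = 10*d^2 - 77*d - 24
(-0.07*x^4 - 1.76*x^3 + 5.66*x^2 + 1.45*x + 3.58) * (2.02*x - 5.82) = -0.1414*x^5 - 3.1478*x^4 + 21.6764*x^3 - 30.0122*x^2 - 1.2074*x - 20.8356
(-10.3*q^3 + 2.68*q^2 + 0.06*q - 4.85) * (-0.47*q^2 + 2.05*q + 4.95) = 4.841*q^5 - 22.3746*q^4 - 45.5192*q^3 + 15.6685*q^2 - 9.6455*q - 24.0075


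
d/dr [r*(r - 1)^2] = (r - 1)*(3*r - 1)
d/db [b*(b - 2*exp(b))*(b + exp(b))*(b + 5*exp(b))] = 4*b^3*exp(b) + 4*b^3 - 14*b^2*exp(2*b) + 12*b^2*exp(b) - 30*b*exp(3*b) - 14*b*exp(2*b) - 10*exp(3*b)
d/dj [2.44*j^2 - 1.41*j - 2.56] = 4.88*j - 1.41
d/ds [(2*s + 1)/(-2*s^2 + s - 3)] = (-4*s^2 + 2*s + (2*s + 1)*(4*s - 1) - 6)/(2*s^2 - s + 3)^2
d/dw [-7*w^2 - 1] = -14*w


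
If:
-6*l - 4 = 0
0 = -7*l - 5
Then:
No Solution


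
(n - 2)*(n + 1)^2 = n^3 - 3*n - 2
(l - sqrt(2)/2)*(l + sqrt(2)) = l^2 + sqrt(2)*l/2 - 1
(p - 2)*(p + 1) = p^2 - p - 2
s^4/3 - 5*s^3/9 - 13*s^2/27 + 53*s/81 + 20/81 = (s/3 + 1/3)*(s - 5/3)*(s - 4/3)*(s + 1/3)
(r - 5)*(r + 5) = r^2 - 25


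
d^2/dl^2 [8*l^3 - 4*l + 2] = 48*l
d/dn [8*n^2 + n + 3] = 16*n + 1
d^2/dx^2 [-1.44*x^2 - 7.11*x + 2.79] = -2.88000000000000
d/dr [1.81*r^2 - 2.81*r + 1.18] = 3.62*r - 2.81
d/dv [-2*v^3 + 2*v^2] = 2*v*(2 - 3*v)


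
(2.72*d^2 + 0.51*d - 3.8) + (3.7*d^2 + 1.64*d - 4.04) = 6.42*d^2 + 2.15*d - 7.84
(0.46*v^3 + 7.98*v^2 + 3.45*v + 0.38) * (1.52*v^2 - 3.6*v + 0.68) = 0.6992*v^5 + 10.4736*v^4 - 23.1712*v^3 - 6.416*v^2 + 0.978*v + 0.2584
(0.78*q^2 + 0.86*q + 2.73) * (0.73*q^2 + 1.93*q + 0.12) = 0.5694*q^4 + 2.1332*q^3 + 3.7463*q^2 + 5.3721*q + 0.3276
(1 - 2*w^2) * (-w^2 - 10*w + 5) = 2*w^4 + 20*w^3 - 11*w^2 - 10*w + 5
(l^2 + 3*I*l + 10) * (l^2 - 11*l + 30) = l^4 - 11*l^3 + 3*I*l^3 + 40*l^2 - 33*I*l^2 - 110*l + 90*I*l + 300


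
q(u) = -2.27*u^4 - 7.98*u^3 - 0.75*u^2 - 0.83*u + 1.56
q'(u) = -9.08*u^3 - 23.94*u^2 - 1.5*u - 0.83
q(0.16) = 1.37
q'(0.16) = -1.72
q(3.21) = -513.80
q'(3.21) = -552.66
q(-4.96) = -412.92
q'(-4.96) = 525.63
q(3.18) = -497.41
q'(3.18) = -539.68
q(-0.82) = 5.11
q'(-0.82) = -10.69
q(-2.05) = 28.77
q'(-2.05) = -20.14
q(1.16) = -16.98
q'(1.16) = -48.96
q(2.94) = -379.75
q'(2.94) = -442.91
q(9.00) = -20777.55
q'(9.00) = -8572.79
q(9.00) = -20777.55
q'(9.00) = -8572.79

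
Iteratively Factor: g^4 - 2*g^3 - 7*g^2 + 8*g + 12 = (g - 2)*(g^3 - 7*g - 6) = (g - 2)*(g + 2)*(g^2 - 2*g - 3) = (g - 2)*(g + 1)*(g + 2)*(g - 3)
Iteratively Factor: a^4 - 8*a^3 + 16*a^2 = (a)*(a^3 - 8*a^2 + 16*a) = a*(a - 4)*(a^2 - 4*a) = a^2*(a - 4)*(a - 4)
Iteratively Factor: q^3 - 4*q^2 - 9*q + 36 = (q - 3)*(q^2 - q - 12) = (q - 3)*(q + 3)*(q - 4)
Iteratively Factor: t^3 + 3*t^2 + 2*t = (t + 2)*(t^2 + t) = (t + 1)*(t + 2)*(t)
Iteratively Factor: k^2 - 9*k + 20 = (k - 4)*(k - 5)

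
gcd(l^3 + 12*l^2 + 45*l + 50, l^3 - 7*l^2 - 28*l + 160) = l + 5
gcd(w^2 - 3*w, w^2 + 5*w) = w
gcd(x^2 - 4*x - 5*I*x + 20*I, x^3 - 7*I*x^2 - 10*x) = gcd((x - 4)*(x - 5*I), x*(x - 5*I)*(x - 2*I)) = x - 5*I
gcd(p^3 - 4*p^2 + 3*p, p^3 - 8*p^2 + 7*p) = p^2 - p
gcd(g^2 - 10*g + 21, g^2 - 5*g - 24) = 1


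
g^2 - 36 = (g - 6)*(g + 6)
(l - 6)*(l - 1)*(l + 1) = l^3 - 6*l^2 - l + 6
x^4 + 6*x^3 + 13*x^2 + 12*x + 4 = (x + 1)^2*(x + 2)^2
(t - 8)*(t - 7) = t^2 - 15*t + 56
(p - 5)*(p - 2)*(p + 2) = p^3 - 5*p^2 - 4*p + 20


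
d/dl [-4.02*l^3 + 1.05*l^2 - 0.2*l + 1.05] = -12.06*l^2 + 2.1*l - 0.2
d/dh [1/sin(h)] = -cos(h)/sin(h)^2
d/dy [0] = 0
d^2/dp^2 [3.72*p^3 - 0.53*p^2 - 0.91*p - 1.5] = 22.32*p - 1.06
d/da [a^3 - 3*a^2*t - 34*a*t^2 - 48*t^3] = 3*a^2 - 6*a*t - 34*t^2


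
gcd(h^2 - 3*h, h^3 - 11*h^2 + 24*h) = h^2 - 3*h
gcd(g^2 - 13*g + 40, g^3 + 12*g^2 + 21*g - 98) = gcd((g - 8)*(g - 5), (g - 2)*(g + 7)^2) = 1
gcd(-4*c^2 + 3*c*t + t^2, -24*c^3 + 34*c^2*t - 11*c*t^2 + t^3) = -c + t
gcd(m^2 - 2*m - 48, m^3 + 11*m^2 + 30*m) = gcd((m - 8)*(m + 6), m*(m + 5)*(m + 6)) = m + 6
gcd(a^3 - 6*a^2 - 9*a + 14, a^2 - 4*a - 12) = a + 2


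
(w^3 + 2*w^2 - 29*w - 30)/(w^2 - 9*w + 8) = (w^3 + 2*w^2 - 29*w - 30)/(w^2 - 9*w + 8)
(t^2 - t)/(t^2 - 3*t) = (t - 1)/(t - 3)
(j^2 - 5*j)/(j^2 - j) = (j - 5)/(j - 1)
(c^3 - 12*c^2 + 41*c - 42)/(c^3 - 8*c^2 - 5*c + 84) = (c^2 - 5*c + 6)/(c^2 - c - 12)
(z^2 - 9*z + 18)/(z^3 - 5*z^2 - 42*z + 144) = (z - 6)/(z^2 - 2*z - 48)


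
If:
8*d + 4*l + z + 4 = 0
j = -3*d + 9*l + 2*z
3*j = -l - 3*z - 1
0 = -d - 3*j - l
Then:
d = -83/193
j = 29/193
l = -4/193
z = -92/193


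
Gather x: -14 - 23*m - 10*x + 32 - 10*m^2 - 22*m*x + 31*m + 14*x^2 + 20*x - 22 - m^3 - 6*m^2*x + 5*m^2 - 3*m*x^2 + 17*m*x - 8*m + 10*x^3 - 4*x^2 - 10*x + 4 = -m^3 - 5*m^2 + 10*x^3 + x^2*(10 - 3*m) + x*(-6*m^2 - 5*m)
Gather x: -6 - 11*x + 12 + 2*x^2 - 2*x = 2*x^2 - 13*x + 6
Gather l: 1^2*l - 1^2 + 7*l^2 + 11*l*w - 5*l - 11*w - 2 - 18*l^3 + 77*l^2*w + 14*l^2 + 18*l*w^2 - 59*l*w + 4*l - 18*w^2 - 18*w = -18*l^3 + l^2*(77*w + 21) + l*(18*w^2 - 48*w) - 18*w^2 - 29*w - 3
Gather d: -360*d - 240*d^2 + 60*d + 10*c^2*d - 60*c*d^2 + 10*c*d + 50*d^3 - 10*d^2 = 50*d^3 + d^2*(-60*c - 250) + d*(10*c^2 + 10*c - 300)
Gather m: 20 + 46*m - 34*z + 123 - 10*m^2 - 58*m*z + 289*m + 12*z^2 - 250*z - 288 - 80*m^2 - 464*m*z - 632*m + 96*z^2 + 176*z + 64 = -90*m^2 + m*(-522*z - 297) + 108*z^2 - 108*z - 81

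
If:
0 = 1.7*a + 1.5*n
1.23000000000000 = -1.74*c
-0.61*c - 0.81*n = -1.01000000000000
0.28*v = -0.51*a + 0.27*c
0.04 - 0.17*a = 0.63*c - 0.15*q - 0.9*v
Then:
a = -1.57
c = -0.71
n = 1.78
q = -18.08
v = 2.18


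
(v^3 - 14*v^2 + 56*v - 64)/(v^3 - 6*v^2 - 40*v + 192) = (v - 2)/(v + 6)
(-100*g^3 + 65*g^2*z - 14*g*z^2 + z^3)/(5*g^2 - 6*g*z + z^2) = (20*g^2 - 9*g*z + z^2)/(-g + z)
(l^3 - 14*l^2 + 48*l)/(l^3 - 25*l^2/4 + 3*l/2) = 4*(l - 8)/(4*l - 1)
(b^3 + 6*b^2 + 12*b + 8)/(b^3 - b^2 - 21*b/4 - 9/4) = 4*(b^3 + 6*b^2 + 12*b + 8)/(4*b^3 - 4*b^2 - 21*b - 9)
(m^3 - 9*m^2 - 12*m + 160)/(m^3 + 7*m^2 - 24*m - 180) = (m^2 - 4*m - 32)/(m^2 + 12*m + 36)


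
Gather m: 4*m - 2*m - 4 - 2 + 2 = 2*m - 4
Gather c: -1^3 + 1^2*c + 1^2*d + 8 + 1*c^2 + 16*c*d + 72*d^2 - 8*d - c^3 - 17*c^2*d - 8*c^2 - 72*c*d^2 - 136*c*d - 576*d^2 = -c^3 + c^2*(-17*d - 7) + c*(-72*d^2 - 120*d + 1) - 504*d^2 - 7*d + 7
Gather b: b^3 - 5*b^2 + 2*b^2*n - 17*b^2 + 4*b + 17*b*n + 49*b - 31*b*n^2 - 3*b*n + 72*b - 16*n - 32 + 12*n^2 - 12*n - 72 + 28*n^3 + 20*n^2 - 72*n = b^3 + b^2*(2*n - 22) + b*(-31*n^2 + 14*n + 125) + 28*n^3 + 32*n^2 - 100*n - 104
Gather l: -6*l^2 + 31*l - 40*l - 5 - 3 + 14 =-6*l^2 - 9*l + 6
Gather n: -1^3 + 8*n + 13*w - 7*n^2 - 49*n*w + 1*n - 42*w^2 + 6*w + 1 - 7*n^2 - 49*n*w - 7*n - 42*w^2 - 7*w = -14*n^2 + n*(2 - 98*w) - 84*w^2 + 12*w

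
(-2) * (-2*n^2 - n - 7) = 4*n^2 + 2*n + 14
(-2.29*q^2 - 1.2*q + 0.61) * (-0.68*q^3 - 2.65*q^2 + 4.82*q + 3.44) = 1.5572*q^5 + 6.8845*q^4 - 8.2726*q^3 - 15.2781*q^2 - 1.1878*q + 2.0984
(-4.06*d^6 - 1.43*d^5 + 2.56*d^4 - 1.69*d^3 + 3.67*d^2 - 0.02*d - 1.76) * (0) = 0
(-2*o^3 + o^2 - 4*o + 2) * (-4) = 8*o^3 - 4*o^2 + 16*o - 8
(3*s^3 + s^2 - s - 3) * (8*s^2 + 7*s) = 24*s^5 + 29*s^4 - s^3 - 31*s^2 - 21*s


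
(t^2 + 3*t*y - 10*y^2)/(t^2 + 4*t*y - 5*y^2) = (-t + 2*y)/(-t + y)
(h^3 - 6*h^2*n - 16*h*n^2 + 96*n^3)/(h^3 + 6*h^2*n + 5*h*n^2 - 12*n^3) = (h^2 - 10*h*n + 24*n^2)/(h^2 + 2*h*n - 3*n^2)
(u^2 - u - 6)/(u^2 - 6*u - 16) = (u - 3)/(u - 8)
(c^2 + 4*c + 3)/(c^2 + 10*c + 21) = (c + 1)/(c + 7)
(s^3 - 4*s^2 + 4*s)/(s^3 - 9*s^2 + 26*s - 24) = s*(s - 2)/(s^2 - 7*s + 12)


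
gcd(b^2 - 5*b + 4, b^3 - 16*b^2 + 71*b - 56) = b - 1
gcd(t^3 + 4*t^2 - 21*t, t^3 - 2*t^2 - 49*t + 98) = t + 7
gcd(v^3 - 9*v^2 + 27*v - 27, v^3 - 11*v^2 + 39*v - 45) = v^2 - 6*v + 9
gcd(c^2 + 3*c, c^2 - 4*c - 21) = c + 3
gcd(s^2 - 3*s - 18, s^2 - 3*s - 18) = s^2 - 3*s - 18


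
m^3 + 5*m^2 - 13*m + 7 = (m - 1)^2*(m + 7)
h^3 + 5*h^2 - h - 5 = (h - 1)*(h + 1)*(h + 5)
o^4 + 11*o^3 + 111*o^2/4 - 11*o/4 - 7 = (o - 1/2)*(o + 1/2)*(o + 4)*(o + 7)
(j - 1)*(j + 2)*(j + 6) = j^3 + 7*j^2 + 4*j - 12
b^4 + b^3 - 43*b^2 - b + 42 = (b - 6)*(b - 1)*(b + 1)*(b + 7)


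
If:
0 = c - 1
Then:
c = 1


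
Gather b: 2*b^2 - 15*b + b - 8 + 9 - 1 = 2*b^2 - 14*b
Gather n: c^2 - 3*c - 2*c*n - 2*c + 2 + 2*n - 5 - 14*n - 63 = c^2 - 5*c + n*(-2*c - 12) - 66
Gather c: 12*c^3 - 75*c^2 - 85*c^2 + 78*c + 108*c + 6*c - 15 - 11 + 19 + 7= 12*c^3 - 160*c^2 + 192*c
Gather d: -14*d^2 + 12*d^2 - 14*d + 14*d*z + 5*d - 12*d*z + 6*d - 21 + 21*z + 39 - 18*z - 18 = -2*d^2 + d*(2*z - 3) + 3*z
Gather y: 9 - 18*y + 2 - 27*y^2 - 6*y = -27*y^2 - 24*y + 11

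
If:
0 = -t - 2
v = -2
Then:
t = -2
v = -2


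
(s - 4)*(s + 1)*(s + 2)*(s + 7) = s^4 + 6*s^3 - 17*s^2 - 78*s - 56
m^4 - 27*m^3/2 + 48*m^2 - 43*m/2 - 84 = (m - 8)*(m - 7/2)*(m - 3)*(m + 1)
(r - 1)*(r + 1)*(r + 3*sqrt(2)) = r^3 + 3*sqrt(2)*r^2 - r - 3*sqrt(2)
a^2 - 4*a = a*(a - 4)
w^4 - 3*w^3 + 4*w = w*(w - 2)^2*(w + 1)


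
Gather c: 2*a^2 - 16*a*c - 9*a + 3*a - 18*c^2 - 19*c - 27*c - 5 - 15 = 2*a^2 - 6*a - 18*c^2 + c*(-16*a - 46) - 20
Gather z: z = z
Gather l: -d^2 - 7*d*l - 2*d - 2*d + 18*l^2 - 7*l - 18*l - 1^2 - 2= -d^2 - 4*d + 18*l^2 + l*(-7*d - 25) - 3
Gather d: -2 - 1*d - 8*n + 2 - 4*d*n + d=-4*d*n - 8*n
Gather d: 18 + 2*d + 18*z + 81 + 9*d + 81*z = 11*d + 99*z + 99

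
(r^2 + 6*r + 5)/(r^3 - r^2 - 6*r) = (r^2 + 6*r + 5)/(r*(r^2 - r - 6))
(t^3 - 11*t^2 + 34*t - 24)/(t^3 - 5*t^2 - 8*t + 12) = (t - 4)/(t + 2)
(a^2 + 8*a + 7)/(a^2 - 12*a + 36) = (a^2 + 8*a + 7)/(a^2 - 12*a + 36)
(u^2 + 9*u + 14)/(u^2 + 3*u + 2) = (u + 7)/(u + 1)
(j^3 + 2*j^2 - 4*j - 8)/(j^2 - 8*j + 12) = (j^2 + 4*j + 4)/(j - 6)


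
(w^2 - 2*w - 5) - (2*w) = w^2 - 4*w - 5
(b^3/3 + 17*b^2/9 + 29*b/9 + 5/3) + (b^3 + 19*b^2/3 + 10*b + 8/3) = 4*b^3/3 + 74*b^2/9 + 119*b/9 + 13/3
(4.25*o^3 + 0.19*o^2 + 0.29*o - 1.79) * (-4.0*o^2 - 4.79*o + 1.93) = -17.0*o^5 - 21.1175*o^4 + 6.1324*o^3 + 6.1376*o^2 + 9.1338*o - 3.4547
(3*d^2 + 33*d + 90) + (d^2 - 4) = 4*d^2 + 33*d + 86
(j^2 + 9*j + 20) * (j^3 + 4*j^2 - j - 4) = j^5 + 13*j^4 + 55*j^3 + 67*j^2 - 56*j - 80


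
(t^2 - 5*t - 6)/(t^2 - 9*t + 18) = (t + 1)/(t - 3)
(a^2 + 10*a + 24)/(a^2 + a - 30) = (a + 4)/(a - 5)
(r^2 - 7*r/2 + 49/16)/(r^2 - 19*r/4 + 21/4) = (r - 7/4)/(r - 3)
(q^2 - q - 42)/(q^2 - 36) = (q - 7)/(q - 6)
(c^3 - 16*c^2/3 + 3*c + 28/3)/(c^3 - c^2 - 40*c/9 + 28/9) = 3*(c^2 - 3*c - 4)/(3*c^2 + 4*c - 4)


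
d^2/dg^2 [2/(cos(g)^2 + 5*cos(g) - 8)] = 2*(-4*sin(g)^4 + 59*sin(g)^2 - 85*cos(g)/4 - 15*cos(3*g)/4 + 11)/(-sin(g)^2 + 5*cos(g) - 7)^3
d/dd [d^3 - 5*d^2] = d*(3*d - 10)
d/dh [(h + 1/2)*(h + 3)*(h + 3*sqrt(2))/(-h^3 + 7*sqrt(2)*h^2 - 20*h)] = (7*h^4 + 20*sqrt(2)*h^4 - 74*h^3 + 42*sqrt(2)*h^3 - 434*h^2 - 114*sqrt(2)*h^2 - 252*h + 180*sqrt(2))/(2*h^2*(h^4 - 14*sqrt(2)*h^3 + 138*h^2 - 280*sqrt(2)*h + 400))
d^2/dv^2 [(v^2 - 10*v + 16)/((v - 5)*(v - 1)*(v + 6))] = 2*(v^6 - 30*v^5 + 189*v^4 - 520*v^3 + 312*v^2 - 1440*v + 6976)/(v^9 - 93*v^7 + 90*v^6 + 2883*v^5 - 5580*v^4 - 27091*v^3 + 86490*v^2 - 83700*v + 27000)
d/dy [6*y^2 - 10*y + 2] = 12*y - 10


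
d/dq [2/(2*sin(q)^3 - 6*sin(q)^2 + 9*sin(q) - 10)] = 6*(4*sin(q) + cos(2*q) - 4)*cos(q)/((sin(q) - 2)^2*(-2*sin(q) - cos(2*q) + 6)^2)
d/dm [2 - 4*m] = -4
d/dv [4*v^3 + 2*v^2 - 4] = 4*v*(3*v + 1)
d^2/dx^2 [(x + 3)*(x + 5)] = 2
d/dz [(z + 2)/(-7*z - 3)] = 11/(7*z + 3)^2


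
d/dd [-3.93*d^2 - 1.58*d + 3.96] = -7.86*d - 1.58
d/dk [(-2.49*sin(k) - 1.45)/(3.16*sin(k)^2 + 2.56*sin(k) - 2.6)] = (7.8684*sin(k)^2 + 9.164*sin(k) + 10.186)*cos(k)/(9.9856*sin(k)^4 + 16.1792*sin(k)^3 - 9.8784*sin(k)^2 - 13.312*sin(k) + 6.76)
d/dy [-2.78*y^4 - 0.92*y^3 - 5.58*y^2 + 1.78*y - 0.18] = -11.12*y^3 - 2.76*y^2 - 11.16*y + 1.78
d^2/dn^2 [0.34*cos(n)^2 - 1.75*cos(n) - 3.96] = 1.75*cos(n) - 0.68*cos(2*n)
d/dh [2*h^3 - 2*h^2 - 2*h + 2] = 6*h^2 - 4*h - 2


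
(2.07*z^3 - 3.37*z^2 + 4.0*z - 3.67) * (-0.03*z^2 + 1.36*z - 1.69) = -0.0621*z^5 + 2.9163*z^4 - 8.2015*z^3 + 11.2454*z^2 - 11.7512*z + 6.2023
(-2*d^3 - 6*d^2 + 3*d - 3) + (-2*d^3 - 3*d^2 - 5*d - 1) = -4*d^3 - 9*d^2 - 2*d - 4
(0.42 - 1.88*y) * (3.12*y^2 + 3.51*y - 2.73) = -5.8656*y^3 - 5.2884*y^2 + 6.6066*y - 1.1466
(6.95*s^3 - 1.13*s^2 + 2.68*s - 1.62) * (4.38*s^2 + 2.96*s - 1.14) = 30.441*s^5 + 15.6226*s^4 + 0.470600000000001*s^3 + 2.1254*s^2 - 7.8504*s + 1.8468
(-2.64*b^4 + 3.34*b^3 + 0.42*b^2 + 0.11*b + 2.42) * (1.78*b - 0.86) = -4.6992*b^5 + 8.2156*b^4 - 2.1248*b^3 - 0.1654*b^2 + 4.213*b - 2.0812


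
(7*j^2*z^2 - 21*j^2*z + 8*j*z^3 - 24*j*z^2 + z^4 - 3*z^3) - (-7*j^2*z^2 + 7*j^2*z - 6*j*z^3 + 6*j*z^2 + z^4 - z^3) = 14*j^2*z^2 - 28*j^2*z + 14*j*z^3 - 30*j*z^2 - 2*z^3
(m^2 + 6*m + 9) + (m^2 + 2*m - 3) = 2*m^2 + 8*m + 6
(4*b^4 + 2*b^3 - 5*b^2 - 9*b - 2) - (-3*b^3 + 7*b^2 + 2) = 4*b^4 + 5*b^3 - 12*b^2 - 9*b - 4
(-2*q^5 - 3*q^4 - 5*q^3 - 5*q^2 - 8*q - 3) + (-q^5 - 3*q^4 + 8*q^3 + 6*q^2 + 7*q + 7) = -3*q^5 - 6*q^4 + 3*q^3 + q^2 - q + 4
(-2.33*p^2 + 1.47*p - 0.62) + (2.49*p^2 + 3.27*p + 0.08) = 0.16*p^2 + 4.74*p - 0.54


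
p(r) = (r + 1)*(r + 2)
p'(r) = 2*r + 3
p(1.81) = 10.71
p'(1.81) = 6.62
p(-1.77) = -0.18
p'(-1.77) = -0.54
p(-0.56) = 0.63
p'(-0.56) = 1.88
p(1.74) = 10.25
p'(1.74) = 6.48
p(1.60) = 9.36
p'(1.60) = 6.20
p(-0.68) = 0.42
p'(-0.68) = 1.64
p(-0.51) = 0.73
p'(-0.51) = 1.98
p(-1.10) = -0.09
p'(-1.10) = 0.80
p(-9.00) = 56.00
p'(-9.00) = -15.00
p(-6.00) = 20.00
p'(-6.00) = -9.00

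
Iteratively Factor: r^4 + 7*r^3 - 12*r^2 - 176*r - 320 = (r + 4)*(r^3 + 3*r^2 - 24*r - 80) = (r + 4)^2*(r^2 - r - 20) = (r - 5)*(r + 4)^2*(r + 4)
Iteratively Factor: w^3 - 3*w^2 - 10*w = (w + 2)*(w^2 - 5*w) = (w - 5)*(w + 2)*(w)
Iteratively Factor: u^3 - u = (u + 1)*(u^2 - u) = u*(u + 1)*(u - 1)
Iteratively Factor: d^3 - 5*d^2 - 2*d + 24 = (d - 3)*(d^2 - 2*d - 8) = (d - 4)*(d - 3)*(d + 2)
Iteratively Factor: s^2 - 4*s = (s)*(s - 4)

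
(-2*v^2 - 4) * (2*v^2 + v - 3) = -4*v^4 - 2*v^3 - 2*v^2 - 4*v + 12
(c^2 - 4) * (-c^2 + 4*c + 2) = -c^4 + 4*c^3 + 6*c^2 - 16*c - 8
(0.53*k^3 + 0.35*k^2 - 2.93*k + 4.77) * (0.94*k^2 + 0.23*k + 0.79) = 0.4982*k^5 + 0.4509*k^4 - 2.255*k^3 + 4.0864*k^2 - 1.2176*k + 3.7683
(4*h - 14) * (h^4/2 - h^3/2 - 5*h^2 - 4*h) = 2*h^5 - 9*h^4 - 13*h^3 + 54*h^2 + 56*h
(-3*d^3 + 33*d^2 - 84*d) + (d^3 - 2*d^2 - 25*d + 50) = -2*d^3 + 31*d^2 - 109*d + 50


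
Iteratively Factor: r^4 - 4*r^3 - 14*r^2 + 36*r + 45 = (r + 3)*(r^3 - 7*r^2 + 7*r + 15) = (r - 3)*(r + 3)*(r^2 - 4*r - 5) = (r - 5)*(r - 3)*(r + 3)*(r + 1)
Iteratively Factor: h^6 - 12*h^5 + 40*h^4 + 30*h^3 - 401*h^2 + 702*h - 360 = (h - 1)*(h^5 - 11*h^4 + 29*h^3 + 59*h^2 - 342*h + 360) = (h - 3)*(h - 1)*(h^4 - 8*h^3 + 5*h^2 + 74*h - 120) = (h - 5)*(h - 3)*(h - 1)*(h^3 - 3*h^2 - 10*h + 24) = (h - 5)*(h - 3)*(h - 1)*(h + 3)*(h^2 - 6*h + 8) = (h - 5)*(h - 4)*(h - 3)*(h - 1)*(h + 3)*(h - 2)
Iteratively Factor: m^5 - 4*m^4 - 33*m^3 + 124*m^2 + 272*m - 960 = (m - 4)*(m^4 - 33*m^2 - 8*m + 240) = (m - 5)*(m - 4)*(m^3 + 5*m^2 - 8*m - 48) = (m - 5)*(m - 4)*(m - 3)*(m^2 + 8*m + 16) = (m - 5)*(m - 4)*(m - 3)*(m + 4)*(m + 4)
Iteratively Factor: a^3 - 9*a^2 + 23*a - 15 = (a - 1)*(a^2 - 8*a + 15) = (a - 5)*(a - 1)*(a - 3)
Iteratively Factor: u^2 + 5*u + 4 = (u + 4)*(u + 1)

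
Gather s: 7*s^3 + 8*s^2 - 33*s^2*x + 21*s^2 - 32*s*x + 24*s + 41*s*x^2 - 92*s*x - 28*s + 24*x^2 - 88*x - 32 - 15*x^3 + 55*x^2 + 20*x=7*s^3 + s^2*(29 - 33*x) + s*(41*x^2 - 124*x - 4) - 15*x^3 + 79*x^2 - 68*x - 32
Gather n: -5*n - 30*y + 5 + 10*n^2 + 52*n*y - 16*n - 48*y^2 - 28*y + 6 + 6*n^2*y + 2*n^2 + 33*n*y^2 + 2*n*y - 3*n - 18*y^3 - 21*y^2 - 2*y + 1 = n^2*(6*y + 12) + n*(33*y^2 + 54*y - 24) - 18*y^3 - 69*y^2 - 60*y + 12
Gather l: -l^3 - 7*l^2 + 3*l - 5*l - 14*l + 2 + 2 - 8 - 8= -l^3 - 7*l^2 - 16*l - 12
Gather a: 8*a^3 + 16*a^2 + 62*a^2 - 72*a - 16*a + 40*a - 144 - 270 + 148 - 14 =8*a^3 + 78*a^2 - 48*a - 280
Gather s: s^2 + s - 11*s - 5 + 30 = s^2 - 10*s + 25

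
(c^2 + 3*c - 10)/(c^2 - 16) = (c^2 + 3*c - 10)/(c^2 - 16)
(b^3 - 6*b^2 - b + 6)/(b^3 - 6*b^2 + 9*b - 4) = (b^2 - 5*b - 6)/(b^2 - 5*b + 4)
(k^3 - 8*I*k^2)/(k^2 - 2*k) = k*(k - 8*I)/(k - 2)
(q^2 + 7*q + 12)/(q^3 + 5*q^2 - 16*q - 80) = (q + 3)/(q^2 + q - 20)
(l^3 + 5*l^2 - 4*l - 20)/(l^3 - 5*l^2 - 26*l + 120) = (l^2 - 4)/(l^2 - 10*l + 24)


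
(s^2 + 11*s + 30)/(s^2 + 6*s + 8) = (s^2 + 11*s + 30)/(s^2 + 6*s + 8)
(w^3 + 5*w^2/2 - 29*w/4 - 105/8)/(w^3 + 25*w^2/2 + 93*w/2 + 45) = (w^2 + w - 35/4)/(w^2 + 11*w + 30)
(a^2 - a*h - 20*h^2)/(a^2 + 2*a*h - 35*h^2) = (a + 4*h)/(a + 7*h)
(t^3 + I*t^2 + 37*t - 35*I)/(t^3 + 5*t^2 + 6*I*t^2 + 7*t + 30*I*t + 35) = (t - 5*I)/(t + 5)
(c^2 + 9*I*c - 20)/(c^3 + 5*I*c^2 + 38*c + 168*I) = (c + 5*I)/(c^2 + I*c + 42)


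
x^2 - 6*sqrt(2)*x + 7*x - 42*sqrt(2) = (x + 7)*(x - 6*sqrt(2))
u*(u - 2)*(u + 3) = u^3 + u^2 - 6*u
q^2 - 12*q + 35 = (q - 7)*(q - 5)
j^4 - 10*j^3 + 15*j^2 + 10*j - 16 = (j - 8)*(j - 2)*(j - 1)*(j + 1)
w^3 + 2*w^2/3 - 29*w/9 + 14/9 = (w - 1)*(w - 2/3)*(w + 7/3)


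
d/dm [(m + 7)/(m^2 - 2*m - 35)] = (m^2 - 2*m - 2*(m - 1)*(m + 7) - 35)/(-m^2 + 2*m + 35)^2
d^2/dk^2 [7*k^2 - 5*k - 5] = 14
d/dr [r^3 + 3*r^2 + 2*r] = 3*r^2 + 6*r + 2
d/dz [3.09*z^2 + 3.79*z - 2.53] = 6.18*z + 3.79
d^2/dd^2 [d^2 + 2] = 2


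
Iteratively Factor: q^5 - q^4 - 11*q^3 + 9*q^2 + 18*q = (q + 3)*(q^4 - 4*q^3 + q^2 + 6*q) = (q - 3)*(q + 3)*(q^3 - q^2 - 2*q) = (q - 3)*(q + 1)*(q + 3)*(q^2 - 2*q) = (q - 3)*(q - 2)*(q + 1)*(q + 3)*(q)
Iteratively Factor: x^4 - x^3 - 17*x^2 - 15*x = (x + 1)*(x^3 - 2*x^2 - 15*x) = (x - 5)*(x + 1)*(x^2 + 3*x) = (x - 5)*(x + 1)*(x + 3)*(x)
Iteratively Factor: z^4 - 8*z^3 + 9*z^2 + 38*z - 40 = (z - 1)*(z^3 - 7*z^2 + 2*z + 40) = (z - 1)*(z + 2)*(z^2 - 9*z + 20) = (z - 5)*(z - 1)*(z + 2)*(z - 4)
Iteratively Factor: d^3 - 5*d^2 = (d - 5)*(d^2) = d*(d - 5)*(d)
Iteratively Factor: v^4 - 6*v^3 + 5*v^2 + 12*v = (v - 3)*(v^3 - 3*v^2 - 4*v) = (v - 3)*(v + 1)*(v^2 - 4*v) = (v - 4)*(v - 3)*(v + 1)*(v)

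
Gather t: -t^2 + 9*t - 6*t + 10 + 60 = -t^2 + 3*t + 70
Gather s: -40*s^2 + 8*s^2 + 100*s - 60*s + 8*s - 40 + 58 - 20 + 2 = -32*s^2 + 48*s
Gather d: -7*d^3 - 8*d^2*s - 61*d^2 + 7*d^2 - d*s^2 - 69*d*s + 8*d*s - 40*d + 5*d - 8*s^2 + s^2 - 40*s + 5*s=-7*d^3 + d^2*(-8*s - 54) + d*(-s^2 - 61*s - 35) - 7*s^2 - 35*s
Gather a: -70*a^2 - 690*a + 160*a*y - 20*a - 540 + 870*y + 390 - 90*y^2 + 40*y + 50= -70*a^2 + a*(160*y - 710) - 90*y^2 + 910*y - 100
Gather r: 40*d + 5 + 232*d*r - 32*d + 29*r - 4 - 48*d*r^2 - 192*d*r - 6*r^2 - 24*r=8*d + r^2*(-48*d - 6) + r*(40*d + 5) + 1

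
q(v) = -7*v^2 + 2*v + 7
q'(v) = 2 - 14*v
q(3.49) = -71.28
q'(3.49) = -46.86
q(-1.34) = -8.25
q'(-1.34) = 20.76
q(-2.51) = -42.12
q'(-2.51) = 37.14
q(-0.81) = 0.79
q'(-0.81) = 13.34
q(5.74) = -212.15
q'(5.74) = -78.36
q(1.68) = -9.40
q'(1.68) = -21.52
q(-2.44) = -39.56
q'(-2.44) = 36.16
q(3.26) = -60.87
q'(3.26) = -43.64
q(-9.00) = -578.00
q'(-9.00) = 128.00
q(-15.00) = -1598.00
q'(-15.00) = 212.00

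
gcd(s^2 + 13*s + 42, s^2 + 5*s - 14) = s + 7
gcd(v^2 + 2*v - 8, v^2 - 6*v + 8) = v - 2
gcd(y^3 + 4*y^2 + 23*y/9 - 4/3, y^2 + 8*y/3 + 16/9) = y + 4/3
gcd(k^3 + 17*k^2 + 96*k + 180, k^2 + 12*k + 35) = k + 5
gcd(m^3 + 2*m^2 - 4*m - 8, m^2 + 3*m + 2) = m + 2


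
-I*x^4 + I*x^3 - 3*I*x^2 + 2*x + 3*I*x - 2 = (x - 1)*(x - 2*I)*(x + I)*(-I*x + 1)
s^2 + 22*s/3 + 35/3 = (s + 7/3)*(s + 5)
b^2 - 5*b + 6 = (b - 3)*(b - 2)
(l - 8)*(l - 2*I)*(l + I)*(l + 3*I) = l^4 - 8*l^3 + 2*I*l^3 + 5*l^2 - 16*I*l^2 - 40*l + 6*I*l - 48*I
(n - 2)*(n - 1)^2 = n^3 - 4*n^2 + 5*n - 2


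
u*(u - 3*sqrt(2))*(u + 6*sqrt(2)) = u^3 + 3*sqrt(2)*u^2 - 36*u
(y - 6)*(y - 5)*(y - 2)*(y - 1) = y^4 - 14*y^3 + 65*y^2 - 112*y + 60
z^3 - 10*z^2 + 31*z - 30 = (z - 5)*(z - 3)*(z - 2)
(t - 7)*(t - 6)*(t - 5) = t^3 - 18*t^2 + 107*t - 210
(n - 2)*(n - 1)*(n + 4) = n^3 + n^2 - 10*n + 8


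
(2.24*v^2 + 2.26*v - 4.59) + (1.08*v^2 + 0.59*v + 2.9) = 3.32*v^2 + 2.85*v - 1.69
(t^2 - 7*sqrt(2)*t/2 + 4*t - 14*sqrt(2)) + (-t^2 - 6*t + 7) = -7*sqrt(2)*t/2 - 2*t - 14*sqrt(2) + 7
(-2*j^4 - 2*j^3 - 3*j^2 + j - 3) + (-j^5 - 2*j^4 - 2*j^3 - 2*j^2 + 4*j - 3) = -j^5 - 4*j^4 - 4*j^3 - 5*j^2 + 5*j - 6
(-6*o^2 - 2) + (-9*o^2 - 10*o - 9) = -15*o^2 - 10*o - 11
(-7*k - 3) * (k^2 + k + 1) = -7*k^3 - 10*k^2 - 10*k - 3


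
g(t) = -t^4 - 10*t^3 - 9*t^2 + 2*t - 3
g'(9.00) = -5506.00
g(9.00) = -14565.00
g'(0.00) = 2.00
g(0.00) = -3.00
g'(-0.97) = -5.12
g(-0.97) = -5.17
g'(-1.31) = -16.91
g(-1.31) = -1.53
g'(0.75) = -30.06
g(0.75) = -11.10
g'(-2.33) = -68.33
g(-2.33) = 40.50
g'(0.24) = -4.10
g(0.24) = -3.18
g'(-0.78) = -0.31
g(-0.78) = -5.66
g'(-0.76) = 0.11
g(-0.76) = -5.66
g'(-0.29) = 4.79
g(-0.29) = -4.10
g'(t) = -4*t^3 - 30*t^2 - 18*t + 2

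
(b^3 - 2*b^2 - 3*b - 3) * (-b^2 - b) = -b^5 + b^4 + 5*b^3 + 6*b^2 + 3*b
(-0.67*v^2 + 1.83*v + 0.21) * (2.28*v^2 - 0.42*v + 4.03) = -1.5276*v^4 + 4.4538*v^3 - 2.9899*v^2 + 7.2867*v + 0.8463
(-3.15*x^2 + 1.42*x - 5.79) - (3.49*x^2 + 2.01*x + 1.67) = -6.64*x^2 - 0.59*x - 7.46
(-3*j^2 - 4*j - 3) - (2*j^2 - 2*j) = -5*j^2 - 2*j - 3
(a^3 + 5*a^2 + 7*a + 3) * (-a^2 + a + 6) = -a^5 - 4*a^4 + 4*a^3 + 34*a^2 + 45*a + 18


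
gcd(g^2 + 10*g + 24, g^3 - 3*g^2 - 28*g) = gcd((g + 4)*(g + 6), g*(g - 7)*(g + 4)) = g + 4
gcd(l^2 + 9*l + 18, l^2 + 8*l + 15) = l + 3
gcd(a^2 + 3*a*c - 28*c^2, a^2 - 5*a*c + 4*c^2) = a - 4*c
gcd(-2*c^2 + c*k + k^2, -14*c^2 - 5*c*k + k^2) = 2*c + k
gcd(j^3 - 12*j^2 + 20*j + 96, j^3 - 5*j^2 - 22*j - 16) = j^2 - 6*j - 16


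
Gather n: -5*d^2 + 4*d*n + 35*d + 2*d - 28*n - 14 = -5*d^2 + 37*d + n*(4*d - 28) - 14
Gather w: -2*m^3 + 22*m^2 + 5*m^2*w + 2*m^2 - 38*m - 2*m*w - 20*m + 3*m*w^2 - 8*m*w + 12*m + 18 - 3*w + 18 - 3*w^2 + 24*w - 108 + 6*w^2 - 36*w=-2*m^3 + 24*m^2 - 46*m + w^2*(3*m + 3) + w*(5*m^2 - 10*m - 15) - 72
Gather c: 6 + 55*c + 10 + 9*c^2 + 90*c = 9*c^2 + 145*c + 16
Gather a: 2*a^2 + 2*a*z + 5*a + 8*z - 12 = 2*a^2 + a*(2*z + 5) + 8*z - 12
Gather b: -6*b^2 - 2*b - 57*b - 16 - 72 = -6*b^2 - 59*b - 88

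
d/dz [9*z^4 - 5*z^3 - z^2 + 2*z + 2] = 36*z^3 - 15*z^2 - 2*z + 2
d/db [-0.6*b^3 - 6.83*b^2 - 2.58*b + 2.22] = -1.8*b^2 - 13.66*b - 2.58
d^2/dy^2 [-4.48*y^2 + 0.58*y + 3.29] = -8.96000000000000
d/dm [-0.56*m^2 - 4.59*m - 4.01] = -1.12*m - 4.59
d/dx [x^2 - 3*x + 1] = 2*x - 3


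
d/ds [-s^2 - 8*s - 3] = -2*s - 8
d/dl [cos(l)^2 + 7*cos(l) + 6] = -(2*cos(l) + 7)*sin(l)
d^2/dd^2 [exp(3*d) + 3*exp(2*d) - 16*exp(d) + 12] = (9*exp(2*d) + 12*exp(d) - 16)*exp(d)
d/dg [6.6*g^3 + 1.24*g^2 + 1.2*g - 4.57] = 19.8*g^2 + 2.48*g + 1.2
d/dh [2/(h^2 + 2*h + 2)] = 4*(-h - 1)/(h^2 + 2*h + 2)^2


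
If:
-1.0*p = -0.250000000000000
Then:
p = 0.25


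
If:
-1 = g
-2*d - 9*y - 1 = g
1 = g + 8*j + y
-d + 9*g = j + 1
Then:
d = -369/37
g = -1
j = -1/37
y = 82/37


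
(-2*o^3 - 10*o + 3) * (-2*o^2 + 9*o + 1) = 4*o^5 - 18*o^4 + 18*o^3 - 96*o^2 + 17*o + 3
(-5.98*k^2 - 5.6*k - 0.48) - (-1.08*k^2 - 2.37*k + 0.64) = -4.9*k^2 - 3.23*k - 1.12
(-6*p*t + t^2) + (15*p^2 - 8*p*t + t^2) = 15*p^2 - 14*p*t + 2*t^2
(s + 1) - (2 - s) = 2*s - 1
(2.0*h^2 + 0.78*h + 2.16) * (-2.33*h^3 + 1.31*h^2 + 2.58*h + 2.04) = -4.66*h^5 + 0.8026*h^4 + 1.149*h^3 + 8.922*h^2 + 7.164*h + 4.4064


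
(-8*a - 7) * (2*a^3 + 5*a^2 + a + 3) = -16*a^4 - 54*a^3 - 43*a^2 - 31*a - 21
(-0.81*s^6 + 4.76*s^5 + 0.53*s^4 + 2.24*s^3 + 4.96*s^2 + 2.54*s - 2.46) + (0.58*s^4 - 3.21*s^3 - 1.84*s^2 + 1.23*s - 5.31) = -0.81*s^6 + 4.76*s^5 + 1.11*s^4 - 0.97*s^3 + 3.12*s^2 + 3.77*s - 7.77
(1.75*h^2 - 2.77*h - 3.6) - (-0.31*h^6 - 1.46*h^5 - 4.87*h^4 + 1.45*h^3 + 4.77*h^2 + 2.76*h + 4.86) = 0.31*h^6 + 1.46*h^5 + 4.87*h^4 - 1.45*h^3 - 3.02*h^2 - 5.53*h - 8.46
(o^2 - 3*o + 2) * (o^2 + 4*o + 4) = o^4 + o^3 - 6*o^2 - 4*o + 8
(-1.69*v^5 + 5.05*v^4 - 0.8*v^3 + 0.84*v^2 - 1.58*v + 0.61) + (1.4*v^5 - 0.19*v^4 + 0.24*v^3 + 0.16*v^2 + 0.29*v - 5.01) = -0.29*v^5 + 4.86*v^4 - 0.56*v^3 + 1.0*v^2 - 1.29*v - 4.4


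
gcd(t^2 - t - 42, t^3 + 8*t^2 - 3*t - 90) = t + 6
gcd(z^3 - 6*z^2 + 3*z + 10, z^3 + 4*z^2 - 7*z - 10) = z^2 - z - 2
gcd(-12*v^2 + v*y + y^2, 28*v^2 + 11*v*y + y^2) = 4*v + y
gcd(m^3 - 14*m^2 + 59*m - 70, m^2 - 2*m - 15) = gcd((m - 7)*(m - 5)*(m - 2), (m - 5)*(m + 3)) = m - 5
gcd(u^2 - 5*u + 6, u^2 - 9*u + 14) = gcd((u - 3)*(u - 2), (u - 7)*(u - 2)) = u - 2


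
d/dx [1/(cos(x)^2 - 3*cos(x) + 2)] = (2*cos(x) - 3)*sin(x)/(cos(x)^2 - 3*cos(x) + 2)^2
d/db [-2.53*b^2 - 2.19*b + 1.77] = -5.06*b - 2.19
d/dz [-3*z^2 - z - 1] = -6*z - 1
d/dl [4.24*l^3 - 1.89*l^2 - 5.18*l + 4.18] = 12.72*l^2 - 3.78*l - 5.18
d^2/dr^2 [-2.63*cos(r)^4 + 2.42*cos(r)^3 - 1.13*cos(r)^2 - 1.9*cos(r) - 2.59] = 42.08*cos(r)^4 - 21.78*cos(r)^3 - 27.04*cos(r)^2 + 16.42*cos(r) - 2.26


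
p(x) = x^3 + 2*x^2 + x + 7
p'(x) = 3*x^2 + 4*x + 1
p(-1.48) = 6.66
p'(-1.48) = 1.65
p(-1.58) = 6.47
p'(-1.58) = 2.17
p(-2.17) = 4.03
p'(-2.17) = 6.45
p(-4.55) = -50.34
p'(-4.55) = 44.91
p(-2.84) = -2.62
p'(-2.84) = 13.84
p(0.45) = 7.95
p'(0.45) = 3.41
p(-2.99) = -4.84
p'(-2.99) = 15.86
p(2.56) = 39.44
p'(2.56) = 30.90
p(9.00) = 907.00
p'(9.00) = 280.00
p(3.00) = 55.00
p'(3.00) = 40.00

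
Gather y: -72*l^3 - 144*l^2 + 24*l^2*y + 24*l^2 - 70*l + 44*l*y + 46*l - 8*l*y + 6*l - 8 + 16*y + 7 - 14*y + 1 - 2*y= -72*l^3 - 120*l^2 - 18*l + y*(24*l^2 + 36*l)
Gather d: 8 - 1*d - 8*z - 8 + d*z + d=d*z - 8*z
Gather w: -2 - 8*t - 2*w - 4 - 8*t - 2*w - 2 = -16*t - 4*w - 8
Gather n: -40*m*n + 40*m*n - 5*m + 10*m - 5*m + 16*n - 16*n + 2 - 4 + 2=0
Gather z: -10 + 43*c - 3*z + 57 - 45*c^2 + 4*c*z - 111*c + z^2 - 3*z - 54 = -45*c^2 - 68*c + z^2 + z*(4*c - 6) - 7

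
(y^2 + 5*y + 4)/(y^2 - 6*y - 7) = (y + 4)/(y - 7)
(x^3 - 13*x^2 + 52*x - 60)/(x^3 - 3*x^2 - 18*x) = (x^2 - 7*x + 10)/(x*(x + 3))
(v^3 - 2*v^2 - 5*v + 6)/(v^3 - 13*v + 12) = (v + 2)/(v + 4)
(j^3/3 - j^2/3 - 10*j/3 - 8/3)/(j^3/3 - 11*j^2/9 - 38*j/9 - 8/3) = 3*(j^2 - 2*j - 8)/(3*j^2 - 14*j - 24)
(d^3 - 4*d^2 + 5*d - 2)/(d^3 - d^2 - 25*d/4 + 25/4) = 4*(d^2 - 3*d + 2)/(4*d^2 - 25)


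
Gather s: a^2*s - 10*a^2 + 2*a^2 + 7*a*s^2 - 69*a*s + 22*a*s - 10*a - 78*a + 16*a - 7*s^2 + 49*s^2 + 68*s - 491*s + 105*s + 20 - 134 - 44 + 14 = -8*a^2 - 72*a + s^2*(7*a + 42) + s*(a^2 - 47*a - 318) - 144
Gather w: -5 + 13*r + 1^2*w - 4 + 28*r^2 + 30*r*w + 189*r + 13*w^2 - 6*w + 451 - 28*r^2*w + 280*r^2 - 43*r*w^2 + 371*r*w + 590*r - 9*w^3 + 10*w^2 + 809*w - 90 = 308*r^2 + 792*r - 9*w^3 + w^2*(23 - 43*r) + w*(-28*r^2 + 401*r + 804) + 352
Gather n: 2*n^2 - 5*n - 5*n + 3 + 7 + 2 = 2*n^2 - 10*n + 12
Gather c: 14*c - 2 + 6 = 14*c + 4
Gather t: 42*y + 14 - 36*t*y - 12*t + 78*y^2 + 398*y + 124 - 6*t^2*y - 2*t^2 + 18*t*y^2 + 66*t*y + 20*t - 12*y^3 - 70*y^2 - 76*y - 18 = t^2*(-6*y - 2) + t*(18*y^2 + 30*y + 8) - 12*y^3 + 8*y^2 + 364*y + 120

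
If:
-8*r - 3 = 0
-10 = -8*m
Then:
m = 5/4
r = -3/8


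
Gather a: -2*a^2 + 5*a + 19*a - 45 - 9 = -2*a^2 + 24*a - 54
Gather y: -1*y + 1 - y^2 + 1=-y^2 - y + 2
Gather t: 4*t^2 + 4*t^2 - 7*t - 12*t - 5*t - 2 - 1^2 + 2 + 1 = 8*t^2 - 24*t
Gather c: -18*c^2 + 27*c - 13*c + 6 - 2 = -18*c^2 + 14*c + 4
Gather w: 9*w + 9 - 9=9*w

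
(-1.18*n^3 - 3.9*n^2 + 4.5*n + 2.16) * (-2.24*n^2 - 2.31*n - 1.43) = 2.6432*n^5 + 11.4618*n^4 + 0.616399999999999*n^3 - 9.6564*n^2 - 11.4246*n - 3.0888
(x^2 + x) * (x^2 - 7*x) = x^4 - 6*x^3 - 7*x^2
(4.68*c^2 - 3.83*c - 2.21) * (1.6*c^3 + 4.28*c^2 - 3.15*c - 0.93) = 7.488*c^5 + 13.9024*c^4 - 34.6704*c^3 - 1.7467*c^2 + 10.5234*c + 2.0553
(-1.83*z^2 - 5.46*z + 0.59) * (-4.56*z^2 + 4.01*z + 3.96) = 8.3448*z^4 + 17.5593*z^3 - 31.8318*z^2 - 19.2557*z + 2.3364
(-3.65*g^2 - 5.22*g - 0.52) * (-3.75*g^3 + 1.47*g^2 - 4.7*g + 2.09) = 13.6875*g^5 + 14.2095*g^4 + 11.4316*g^3 + 16.1411*g^2 - 8.4658*g - 1.0868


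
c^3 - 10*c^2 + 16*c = c*(c - 8)*(c - 2)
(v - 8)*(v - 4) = v^2 - 12*v + 32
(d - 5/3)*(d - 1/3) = d^2 - 2*d + 5/9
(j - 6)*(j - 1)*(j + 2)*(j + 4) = j^4 - j^3 - 28*j^2 - 20*j + 48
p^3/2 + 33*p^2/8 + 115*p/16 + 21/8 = (p/2 + 1/4)*(p + 7/4)*(p + 6)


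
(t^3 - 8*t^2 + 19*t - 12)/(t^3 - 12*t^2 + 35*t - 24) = (t - 4)/(t - 8)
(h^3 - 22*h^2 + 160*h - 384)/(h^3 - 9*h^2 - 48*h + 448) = (h - 6)/(h + 7)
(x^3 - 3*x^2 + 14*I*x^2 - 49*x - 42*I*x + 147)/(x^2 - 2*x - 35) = (x^3 + x^2*(-3 + 14*I) + x*(-49 - 42*I) + 147)/(x^2 - 2*x - 35)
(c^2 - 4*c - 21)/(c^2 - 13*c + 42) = (c + 3)/(c - 6)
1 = 1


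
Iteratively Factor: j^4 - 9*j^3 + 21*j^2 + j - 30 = (j - 2)*(j^3 - 7*j^2 + 7*j + 15) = (j - 3)*(j - 2)*(j^2 - 4*j - 5) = (j - 3)*(j - 2)*(j + 1)*(j - 5)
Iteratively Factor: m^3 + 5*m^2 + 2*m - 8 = (m + 4)*(m^2 + m - 2) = (m - 1)*(m + 4)*(m + 2)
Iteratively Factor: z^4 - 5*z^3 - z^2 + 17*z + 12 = (z - 4)*(z^3 - z^2 - 5*z - 3) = (z - 4)*(z - 3)*(z^2 + 2*z + 1) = (z - 4)*(z - 3)*(z + 1)*(z + 1)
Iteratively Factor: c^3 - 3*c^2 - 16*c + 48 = (c - 4)*(c^2 + c - 12) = (c - 4)*(c + 4)*(c - 3)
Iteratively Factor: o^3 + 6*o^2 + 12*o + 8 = (o + 2)*(o^2 + 4*o + 4) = (o + 2)^2*(o + 2)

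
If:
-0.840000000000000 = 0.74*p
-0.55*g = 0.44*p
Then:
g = 0.91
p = -1.14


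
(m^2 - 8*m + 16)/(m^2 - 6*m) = (m^2 - 8*m + 16)/(m*(m - 6))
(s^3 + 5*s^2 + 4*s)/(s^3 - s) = (s + 4)/(s - 1)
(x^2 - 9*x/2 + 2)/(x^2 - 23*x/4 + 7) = 2*(2*x - 1)/(4*x - 7)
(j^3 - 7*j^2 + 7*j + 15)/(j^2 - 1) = (j^2 - 8*j + 15)/(j - 1)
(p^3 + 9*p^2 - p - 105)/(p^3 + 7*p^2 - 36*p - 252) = (p^2 + 2*p - 15)/(p^2 - 36)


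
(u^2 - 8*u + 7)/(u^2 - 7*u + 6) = (u - 7)/(u - 6)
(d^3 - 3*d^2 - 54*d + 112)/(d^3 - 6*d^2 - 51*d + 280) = (d - 2)/(d - 5)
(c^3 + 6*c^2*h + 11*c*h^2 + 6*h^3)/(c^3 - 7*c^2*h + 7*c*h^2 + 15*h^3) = (c^2 + 5*c*h + 6*h^2)/(c^2 - 8*c*h + 15*h^2)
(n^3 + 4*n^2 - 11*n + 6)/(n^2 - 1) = (n^2 + 5*n - 6)/(n + 1)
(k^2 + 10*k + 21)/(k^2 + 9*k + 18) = (k + 7)/(k + 6)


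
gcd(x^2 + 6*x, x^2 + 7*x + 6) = x + 6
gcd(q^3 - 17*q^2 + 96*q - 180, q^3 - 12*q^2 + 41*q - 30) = q^2 - 11*q + 30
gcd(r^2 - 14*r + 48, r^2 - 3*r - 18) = r - 6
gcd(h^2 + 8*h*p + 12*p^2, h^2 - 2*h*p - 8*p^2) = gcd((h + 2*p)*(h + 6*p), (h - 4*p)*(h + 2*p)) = h + 2*p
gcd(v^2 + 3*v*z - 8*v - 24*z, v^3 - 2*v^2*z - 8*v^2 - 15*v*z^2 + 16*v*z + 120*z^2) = v^2 + 3*v*z - 8*v - 24*z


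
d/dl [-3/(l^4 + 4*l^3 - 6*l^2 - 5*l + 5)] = 3*(4*l^3 + 12*l^2 - 12*l - 5)/(l^4 + 4*l^3 - 6*l^2 - 5*l + 5)^2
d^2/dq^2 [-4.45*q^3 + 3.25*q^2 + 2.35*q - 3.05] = 6.5 - 26.7*q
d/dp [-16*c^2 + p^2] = 2*p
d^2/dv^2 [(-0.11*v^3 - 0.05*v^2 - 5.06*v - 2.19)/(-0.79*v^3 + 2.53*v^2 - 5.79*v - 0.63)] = (2.22044604925031e-16*v^7 + 0.502123999999999*v^6 + 15.92877*v^5 - 46.3083780000001*v^4 - 42.704792*v^3 + 116.876808*v^2 - 150.370938*v + 116.941806)/(0.493039*v^9 - 4.736919*v^8 + 26.01075*v^7 - 84.449566*v^6 + 183.080664*v^5 - 225.06012*v^4 + 139.673106*v^3 + 60.348078*v^2 + 6.894153*v + 0.250047)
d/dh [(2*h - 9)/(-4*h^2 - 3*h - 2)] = (8*h^2 - 72*h - 31)/(16*h^4 + 24*h^3 + 25*h^2 + 12*h + 4)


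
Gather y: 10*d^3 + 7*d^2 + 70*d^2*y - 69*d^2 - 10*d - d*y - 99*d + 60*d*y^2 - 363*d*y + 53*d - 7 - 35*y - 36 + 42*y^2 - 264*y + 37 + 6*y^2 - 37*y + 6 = 10*d^3 - 62*d^2 - 56*d + y^2*(60*d + 48) + y*(70*d^2 - 364*d - 336)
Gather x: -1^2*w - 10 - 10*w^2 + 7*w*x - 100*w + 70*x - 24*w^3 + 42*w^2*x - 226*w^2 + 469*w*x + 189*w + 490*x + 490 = -24*w^3 - 236*w^2 + 88*w + x*(42*w^2 + 476*w + 560) + 480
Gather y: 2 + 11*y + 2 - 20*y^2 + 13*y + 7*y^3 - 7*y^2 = 7*y^3 - 27*y^2 + 24*y + 4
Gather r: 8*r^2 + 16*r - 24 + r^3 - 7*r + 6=r^3 + 8*r^2 + 9*r - 18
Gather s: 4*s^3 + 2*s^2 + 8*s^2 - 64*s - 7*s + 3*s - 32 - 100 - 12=4*s^3 + 10*s^2 - 68*s - 144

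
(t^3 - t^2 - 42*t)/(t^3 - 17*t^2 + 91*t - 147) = t*(t + 6)/(t^2 - 10*t + 21)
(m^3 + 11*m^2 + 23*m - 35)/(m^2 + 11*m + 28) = (m^2 + 4*m - 5)/(m + 4)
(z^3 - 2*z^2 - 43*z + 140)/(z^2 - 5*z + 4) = (z^2 + 2*z - 35)/(z - 1)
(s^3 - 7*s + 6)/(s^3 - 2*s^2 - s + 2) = (s + 3)/(s + 1)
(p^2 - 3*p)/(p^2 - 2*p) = (p - 3)/(p - 2)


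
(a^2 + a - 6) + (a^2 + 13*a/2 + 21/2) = 2*a^2 + 15*a/2 + 9/2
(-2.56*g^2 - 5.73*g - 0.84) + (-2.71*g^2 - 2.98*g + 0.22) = -5.27*g^2 - 8.71*g - 0.62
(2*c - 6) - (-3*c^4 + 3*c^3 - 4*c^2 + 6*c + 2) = 3*c^4 - 3*c^3 + 4*c^2 - 4*c - 8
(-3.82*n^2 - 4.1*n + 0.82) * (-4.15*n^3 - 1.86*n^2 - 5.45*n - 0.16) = 15.853*n^5 + 24.1202*n^4 + 25.042*n^3 + 21.431*n^2 - 3.813*n - 0.1312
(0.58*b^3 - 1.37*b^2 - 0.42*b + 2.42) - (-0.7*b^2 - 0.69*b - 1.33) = 0.58*b^3 - 0.67*b^2 + 0.27*b + 3.75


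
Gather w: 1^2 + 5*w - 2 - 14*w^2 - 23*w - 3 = -14*w^2 - 18*w - 4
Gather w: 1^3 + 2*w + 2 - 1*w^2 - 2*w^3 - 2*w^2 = -2*w^3 - 3*w^2 + 2*w + 3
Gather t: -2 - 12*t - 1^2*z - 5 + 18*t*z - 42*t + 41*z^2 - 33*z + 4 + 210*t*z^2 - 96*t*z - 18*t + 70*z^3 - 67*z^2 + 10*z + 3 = t*(210*z^2 - 78*z - 72) + 70*z^3 - 26*z^2 - 24*z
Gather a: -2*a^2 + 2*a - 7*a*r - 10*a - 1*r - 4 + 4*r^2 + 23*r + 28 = -2*a^2 + a*(-7*r - 8) + 4*r^2 + 22*r + 24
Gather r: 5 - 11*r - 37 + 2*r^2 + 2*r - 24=2*r^2 - 9*r - 56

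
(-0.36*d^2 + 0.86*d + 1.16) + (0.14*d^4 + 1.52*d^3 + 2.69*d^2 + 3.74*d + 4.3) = 0.14*d^4 + 1.52*d^3 + 2.33*d^2 + 4.6*d + 5.46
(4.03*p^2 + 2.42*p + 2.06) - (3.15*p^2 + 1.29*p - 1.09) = 0.88*p^2 + 1.13*p + 3.15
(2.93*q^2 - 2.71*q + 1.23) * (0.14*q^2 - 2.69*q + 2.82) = 0.4102*q^4 - 8.2611*q^3 + 15.7247*q^2 - 10.9509*q + 3.4686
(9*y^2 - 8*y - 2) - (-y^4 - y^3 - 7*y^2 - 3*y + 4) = y^4 + y^3 + 16*y^2 - 5*y - 6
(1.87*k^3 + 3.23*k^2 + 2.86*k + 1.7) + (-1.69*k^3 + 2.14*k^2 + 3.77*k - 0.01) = 0.18*k^3 + 5.37*k^2 + 6.63*k + 1.69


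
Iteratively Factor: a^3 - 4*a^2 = (a)*(a^2 - 4*a) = a*(a - 4)*(a)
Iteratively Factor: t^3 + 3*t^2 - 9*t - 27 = (t + 3)*(t^2 - 9) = (t - 3)*(t + 3)*(t + 3)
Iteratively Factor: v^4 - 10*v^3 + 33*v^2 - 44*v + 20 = (v - 2)*(v^3 - 8*v^2 + 17*v - 10) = (v - 2)^2*(v^2 - 6*v + 5) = (v - 2)^2*(v - 1)*(v - 5)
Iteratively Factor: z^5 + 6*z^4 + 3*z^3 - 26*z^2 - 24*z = (z + 1)*(z^4 + 5*z^3 - 2*z^2 - 24*z) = (z - 2)*(z + 1)*(z^3 + 7*z^2 + 12*z) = (z - 2)*(z + 1)*(z + 4)*(z^2 + 3*z) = z*(z - 2)*(z + 1)*(z + 4)*(z + 3)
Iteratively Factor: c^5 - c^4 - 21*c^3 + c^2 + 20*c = (c - 1)*(c^4 - 21*c^2 - 20*c) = (c - 1)*(c + 1)*(c^3 - c^2 - 20*c) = (c - 1)*(c + 1)*(c + 4)*(c^2 - 5*c) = (c - 5)*(c - 1)*(c + 1)*(c + 4)*(c)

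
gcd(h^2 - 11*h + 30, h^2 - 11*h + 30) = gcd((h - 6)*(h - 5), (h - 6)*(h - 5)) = h^2 - 11*h + 30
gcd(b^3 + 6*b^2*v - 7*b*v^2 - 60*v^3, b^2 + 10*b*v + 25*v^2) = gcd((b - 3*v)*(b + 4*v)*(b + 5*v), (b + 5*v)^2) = b + 5*v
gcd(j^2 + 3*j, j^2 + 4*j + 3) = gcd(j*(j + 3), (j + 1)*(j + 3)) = j + 3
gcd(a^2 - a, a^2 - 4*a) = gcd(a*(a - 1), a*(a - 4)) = a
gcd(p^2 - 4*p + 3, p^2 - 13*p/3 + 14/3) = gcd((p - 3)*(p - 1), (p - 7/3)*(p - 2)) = 1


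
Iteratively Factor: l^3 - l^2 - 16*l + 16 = (l - 4)*(l^2 + 3*l - 4) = (l - 4)*(l - 1)*(l + 4)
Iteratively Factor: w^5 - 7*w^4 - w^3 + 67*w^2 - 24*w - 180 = (w - 3)*(w^4 - 4*w^3 - 13*w^2 + 28*w + 60) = (w - 3)*(w + 2)*(w^3 - 6*w^2 - w + 30) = (w - 3)^2*(w + 2)*(w^2 - 3*w - 10) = (w - 5)*(w - 3)^2*(w + 2)*(w + 2)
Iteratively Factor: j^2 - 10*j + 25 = (j - 5)*(j - 5)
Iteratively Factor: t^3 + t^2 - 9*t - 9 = (t + 1)*(t^2 - 9) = (t - 3)*(t + 1)*(t + 3)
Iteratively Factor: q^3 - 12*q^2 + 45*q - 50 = (q - 5)*(q^2 - 7*q + 10) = (q - 5)*(q - 2)*(q - 5)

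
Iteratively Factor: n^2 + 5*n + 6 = (n + 2)*(n + 3)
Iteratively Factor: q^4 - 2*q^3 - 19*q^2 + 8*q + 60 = (q - 5)*(q^3 + 3*q^2 - 4*q - 12) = (q - 5)*(q + 2)*(q^2 + q - 6) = (q - 5)*(q + 2)*(q + 3)*(q - 2)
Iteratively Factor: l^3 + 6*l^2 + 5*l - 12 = (l + 4)*(l^2 + 2*l - 3) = (l - 1)*(l + 4)*(l + 3)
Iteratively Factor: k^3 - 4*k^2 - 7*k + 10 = (k + 2)*(k^2 - 6*k + 5) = (k - 1)*(k + 2)*(k - 5)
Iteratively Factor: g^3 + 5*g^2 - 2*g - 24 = (g + 4)*(g^2 + g - 6) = (g + 3)*(g + 4)*(g - 2)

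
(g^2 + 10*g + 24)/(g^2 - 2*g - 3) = (g^2 + 10*g + 24)/(g^2 - 2*g - 3)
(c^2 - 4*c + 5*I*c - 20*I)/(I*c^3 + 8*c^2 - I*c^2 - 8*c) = (c^2 - 4*c + 5*I*c - 20*I)/(c*(I*c^2 + 8*c - I*c - 8))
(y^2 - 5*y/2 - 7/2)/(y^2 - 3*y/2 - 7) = (y + 1)/(y + 2)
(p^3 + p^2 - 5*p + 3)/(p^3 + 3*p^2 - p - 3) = (p - 1)/(p + 1)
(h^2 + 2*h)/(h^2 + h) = (h + 2)/(h + 1)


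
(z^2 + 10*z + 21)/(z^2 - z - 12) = (z + 7)/(z - 4)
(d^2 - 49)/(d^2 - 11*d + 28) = (d + 7)/(d - 4)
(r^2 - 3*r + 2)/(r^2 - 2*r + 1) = (r - 2)/(r - 1)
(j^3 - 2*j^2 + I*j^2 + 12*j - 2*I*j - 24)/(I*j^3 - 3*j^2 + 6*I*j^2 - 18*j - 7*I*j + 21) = (-I*j^3 + j^2*(1 + 2*I) + j*(-2 - 12*I) + 24*I)/(j^3 + j^2*(6 + 3*I) + j*(-7 + 18*I) - 21*I)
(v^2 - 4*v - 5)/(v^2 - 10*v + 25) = (v + 1)/(v - 5)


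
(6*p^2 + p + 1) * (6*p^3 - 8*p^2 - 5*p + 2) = 36*p^5 - 42*p^4 - 32*p^3 - p^2 - 3*p + 2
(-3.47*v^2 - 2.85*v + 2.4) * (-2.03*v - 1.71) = 7.0441*v^3 + 11.7192*v^2 + 0.00150000000000095*v - 4.104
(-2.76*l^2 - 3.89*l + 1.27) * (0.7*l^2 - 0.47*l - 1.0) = -1.932*l^4 - 1.4258*l^3 + 5.4773*l^2 + 3.2931*l - 1.27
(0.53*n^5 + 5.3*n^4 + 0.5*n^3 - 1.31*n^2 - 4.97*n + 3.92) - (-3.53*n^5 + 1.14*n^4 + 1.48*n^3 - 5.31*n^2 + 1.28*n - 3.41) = 4.06*n^5 + 4.16*n^4 - 0.98*n^3 + 4.0*n^2 - 6.25*n + 7.33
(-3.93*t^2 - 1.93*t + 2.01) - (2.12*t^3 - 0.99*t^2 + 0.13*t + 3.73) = -2.12*t^3 - 2.94*t^2 - 2.06*t - 1.72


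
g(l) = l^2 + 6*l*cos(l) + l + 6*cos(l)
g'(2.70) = -8.51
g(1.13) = 7.86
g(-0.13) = 5.06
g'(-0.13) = 7.37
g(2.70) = -10.08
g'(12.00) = 71.92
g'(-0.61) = 6.04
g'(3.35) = 7.23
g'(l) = -6*l*sin(l) + 2*l - 6*sin(l) + 6*cos(l) + 1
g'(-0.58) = 6.24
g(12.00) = 221.82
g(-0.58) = 1.86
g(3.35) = -10.96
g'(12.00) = 71.92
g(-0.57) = 1.93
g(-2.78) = 14.94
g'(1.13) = -5.74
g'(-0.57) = 6.30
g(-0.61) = 1.68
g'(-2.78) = -13.95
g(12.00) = 221.82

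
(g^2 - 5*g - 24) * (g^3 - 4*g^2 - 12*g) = g^5 - 9*g^4 - 16*g^3 + 156*g^2 + 288*g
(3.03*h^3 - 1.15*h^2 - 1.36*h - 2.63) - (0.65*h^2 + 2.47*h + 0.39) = 3.03*h^3 - 1.8*h^2 - 3.83*h - 3.02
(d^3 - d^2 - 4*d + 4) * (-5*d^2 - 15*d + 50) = -5*d^5 - 10*d^4 + 85*d^3 - 10*d^2 - 260*d + 200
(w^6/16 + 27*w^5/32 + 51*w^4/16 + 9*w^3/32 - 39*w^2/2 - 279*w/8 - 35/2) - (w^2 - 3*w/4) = w^6/16 + 27*w^5/32 + 51*w^4/16 + 9*w^3/32 - 41*w^2/2 - 273*w/8 - 35/2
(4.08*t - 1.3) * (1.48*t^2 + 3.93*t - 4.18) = 6.0384*t^3 + 14.1104*t^2 - 22.1634*t + 5.434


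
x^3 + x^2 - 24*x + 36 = (x - 3)*(x - 2)*(x + 6)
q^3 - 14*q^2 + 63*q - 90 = (q - 6)*(q - 5)*(q - 3)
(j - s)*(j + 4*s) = j^2 + 3*j*s - 4*s^2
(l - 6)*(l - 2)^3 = l^4 - 12*l^3 + 48*l^2 - 80*l + 48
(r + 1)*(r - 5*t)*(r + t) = r^3 - 4*r^2*t + r^2 - 5*r*t^2 - 4*r*t - 5*t^2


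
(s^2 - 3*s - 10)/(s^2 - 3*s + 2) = (s^2 - 3*s - 10)/(s^2 - 3*s + 2)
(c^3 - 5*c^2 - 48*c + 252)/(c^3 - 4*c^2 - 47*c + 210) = (c - 6)/(c - 5)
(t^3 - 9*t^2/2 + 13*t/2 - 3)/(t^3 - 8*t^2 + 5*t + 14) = (2*t^2 - 5*t + 3)/(2*(t^2 - 6*t - 7))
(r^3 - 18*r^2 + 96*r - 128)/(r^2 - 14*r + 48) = (r^2 - 10*r + 16)/(r - 6)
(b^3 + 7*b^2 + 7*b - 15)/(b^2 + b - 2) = (b^2 + 8*b + 15)/(b + 2)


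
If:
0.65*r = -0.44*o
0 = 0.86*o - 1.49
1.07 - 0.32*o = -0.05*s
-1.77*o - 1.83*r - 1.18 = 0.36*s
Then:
No Solution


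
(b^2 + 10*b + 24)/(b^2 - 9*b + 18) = (b^2 + 10*b + 24)/(b^2 - 9*b + 18)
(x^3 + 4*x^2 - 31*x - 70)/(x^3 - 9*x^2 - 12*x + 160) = (x^2 + 9*x + 14)/(x^2 - 4*x - 32)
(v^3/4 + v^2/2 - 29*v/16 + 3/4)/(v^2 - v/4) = (v^3 + 2*v^2 - 29*v/4 + 3)/(v*(4*v - 1))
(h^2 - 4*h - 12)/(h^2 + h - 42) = (h + 2)/(h + 7)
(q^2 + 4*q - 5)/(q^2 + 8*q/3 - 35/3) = 3*(q - 1)/(3*q - 7)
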